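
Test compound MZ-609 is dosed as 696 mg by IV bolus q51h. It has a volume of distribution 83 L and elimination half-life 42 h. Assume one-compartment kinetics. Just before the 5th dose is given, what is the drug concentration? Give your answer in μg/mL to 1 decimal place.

6.1 μg/mL

f = (1/2)^(τ/t½) = (1/2)^(51/42) ≈ 0.4310.
C₀ = D/Vd = 696/83 ≈ 8.386 μg/mL.
Before the 5th dose, 4 doses have been given. Superposition: Cmin = C₀·(f + f² + … + f^4).
≈ 8.386 × (0.4310 + 0.1858 + 0.0801 + 0.0345) ≈ 8.386 × 0.7314 ≈ 6.134 μg/mL.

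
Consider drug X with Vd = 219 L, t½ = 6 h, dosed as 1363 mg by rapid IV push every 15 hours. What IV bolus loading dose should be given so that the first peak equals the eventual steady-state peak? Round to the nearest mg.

f = (1/2)^(15/6) ≈ 0.176777; accumulation ratio R = 1/(1−f) ≈ 1.21474.
Loading dose to hit Cmax,ss on first dose: D_load = D_maint·R ≈ 1363 × 1.21474 ≈ 1655.69 mg.

1656 mg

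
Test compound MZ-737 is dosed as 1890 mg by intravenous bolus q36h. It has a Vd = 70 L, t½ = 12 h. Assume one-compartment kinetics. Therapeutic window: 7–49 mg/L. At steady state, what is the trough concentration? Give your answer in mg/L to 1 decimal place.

The dosing interval is 3 half-lives, so f = 2^(−3) = 0.125.
Accumulation ratio R = 1/(1 − f) = 1/0.875 = 8/7.
Single-dose peak C₀ = D/Vd = 1890/70 = 27 mg/L.
Steady-state peak Cmax,ss = C₀·R = 27 × 8/7 ≈ 30.857 mg/L.
Steady-state trough Cmin,ss = Cmax,ss·f ≈ 30.857 × 0.125 ≈ 3.857 mg/L.
Trough 3.9 mg/L vs MEC 7 mg/L: subtherapeutic.

3.9 mg/L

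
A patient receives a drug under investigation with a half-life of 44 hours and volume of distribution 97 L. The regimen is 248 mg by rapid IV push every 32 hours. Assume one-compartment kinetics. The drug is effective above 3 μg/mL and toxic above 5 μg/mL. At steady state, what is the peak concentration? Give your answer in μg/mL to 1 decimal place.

6.5 μg/mL

Over one 32-h interval, 32/44 ≈ 0.72727 half-lives elapse, leaving f ≈ 0.6040 of each dose.
Accumulation ratio R = 1/(1 − f) ≈ 1/0.3960 ≈ 2.5253.
Single-dose peak C₀ = D/Vd = 248/97 ≈ 2.557 μg/mL.
Steady-state peak Cmax,ss = C₀·R ≈ 2.557 × 2.5253 ≈ 6.457 μg/mL.
Peak 6.5 μg/mL vs MTC 5 μg/mL: exceeds toxic threshold.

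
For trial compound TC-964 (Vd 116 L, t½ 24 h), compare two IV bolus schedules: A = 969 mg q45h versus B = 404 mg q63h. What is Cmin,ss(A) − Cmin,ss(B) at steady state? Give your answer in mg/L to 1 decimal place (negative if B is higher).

Regimen A: f = (1/2)^(45/24) ≈ 0.2726; Cmin,ss = (969/116)·f/(1−f) ≈ 3.131 mg/L.
Regimen B: f = (1/2)^(63/24) ≈ 0.1621; Cmin,ss = (404/116)·f/(1−f) ≈ 0.674 mg/L.
Difference ≈ 3.131 − 0.674 ≈ 2.457 mg/L.

2.5 mg/L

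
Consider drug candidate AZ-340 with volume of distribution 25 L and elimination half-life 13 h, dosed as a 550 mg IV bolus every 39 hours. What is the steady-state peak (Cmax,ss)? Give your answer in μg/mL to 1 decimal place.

25.1 μg/mL

The dosing interval is 3 half-lives, so f = 2^(−3) = 0.125.
At steady state, R = 1/(1 − 0.125) = 8/7.
Single-dose peak C₀ = D/Vd = 550/25 = 22 μg/mL.
Steady-state peak Cmax,ss = C₀·R = 22 × 8/7 ≈ 25.143 μg/mL.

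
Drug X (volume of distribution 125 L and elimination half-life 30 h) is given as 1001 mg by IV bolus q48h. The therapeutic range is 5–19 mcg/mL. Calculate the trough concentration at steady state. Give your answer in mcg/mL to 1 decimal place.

τ/t½ = 48/30 ≈ 1.6, so fraction remaining f = (1/2)^(48/30) ≈ 0.3299.
Accumulation ratio R = 1/(1 − f) ≈ 1/0.6701 ≈ 1.4923.
Each bolus raises the concentration by D/Vd = 1001/125 ≈ 8.008 mcg/mL.
Cmax,ss = C₀/(1 − f) ≈ 8.008/0.6701 ≈ 11.950 mcg/mL.
One interval later, Cmin,ss = Cmax,ss·e^(−kτ) ≈ 11.950 × 0.3299 ≈ 3.942 mcg/mL.
Trough 3.9 mcg/mL vs MEC 5 mcg/mL: subtherapeutic.

3.9 mcg/mL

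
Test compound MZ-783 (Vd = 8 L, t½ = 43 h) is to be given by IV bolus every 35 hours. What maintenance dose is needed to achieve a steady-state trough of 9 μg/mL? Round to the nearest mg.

τ/t½ = 35/43 ≈ 0.81395, so f = (1/2)^(35/43) ≈ 0.568821.
Cmin,ss = (D/Vd)·f/(1−f), so D = Cmin,ss·Vd·(1−f)/f.
D = 9 × 8 × (1−f)/f ≈ 9 × 8 × 0.75802 ≈ 54.58 mg.

55 mg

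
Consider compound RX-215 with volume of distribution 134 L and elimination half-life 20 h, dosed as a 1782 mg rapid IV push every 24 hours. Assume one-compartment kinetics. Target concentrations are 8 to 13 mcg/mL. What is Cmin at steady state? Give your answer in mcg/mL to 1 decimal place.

k = ln2/t½ = ln2/20 ≈ 0.034657 h⁻¹; fraction remaining f = e^(−kτ) = e^(−0.034657×24) ≈ 0.4353.
Accumulation ratio R = 1/(1 − f) ≈ 1/0.5647 ≈ 1.7709.
Each bolus raises the concentration by D/Vd = 1782/134 ≈ 13.299 mcg/mL.
Cmax,ss = C₀/(1 − f) ≈ 13.299/0.5647 ≈ 23.551 mcg/mL.
One interval later, Cmin,ss = Cmax,ss·e^(−kτ) ≈ 23.551 × 0.4353 ≈ 10.252 mcg/mL.
Trough 10.3 mcg/mL vs MEC 8 mcg/mL: adequate.

10.3 mcg/mL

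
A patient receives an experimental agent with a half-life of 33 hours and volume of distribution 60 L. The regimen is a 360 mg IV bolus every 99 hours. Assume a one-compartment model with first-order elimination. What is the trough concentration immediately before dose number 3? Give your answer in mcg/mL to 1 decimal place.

0.8 mcg/mL

f = (1/2)^(τ/t½) = (1/2)^(99/33) ≈ 0.1250.
C₀ = D/Vd = 360/60 ≈ 6.000 mcg/mL.
Before the 3rd dose, 2 doses have been given. Superposition: Cmin = C₀·(f + f²).
≈ 6.000 × (0.1250 + 0.0156) ≈ 6.000 × 0.1406 ≈ 0.844 mcg/mL.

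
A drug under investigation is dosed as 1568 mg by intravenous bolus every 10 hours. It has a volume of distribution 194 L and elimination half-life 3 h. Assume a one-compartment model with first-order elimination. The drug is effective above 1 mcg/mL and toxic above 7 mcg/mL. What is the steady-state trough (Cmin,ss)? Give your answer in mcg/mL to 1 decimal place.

k = ln2/t½ = ln2/3 ≈ 0.231049 h⁻¹; fraction remaining f = e^(−kτ) = e^(−0.231049×10) ≈ 0.0992.
Accumulation ratio R = 1/(1 − f) ≈ 1/0.9008 ≈ 1.1101.
Each bolus raises the concentration by D/Vd = 1568/194 ≈ 8.082 mcg/mL.
Cmax,ss = C₀/(1 − f) ≈ 8.082/0.9008 ≈ 8.972 mcg/mL.
One interval later, Cmin,ss = Cmax,ss·e^(−kτ) ≈ 8.972 × 0.0992 ≈ 0.890 mcg/mL.
Trough 0.9 mcg/mL vs MEC 1 mcg/mL: subtherapeutic.

0.9 mcg/mL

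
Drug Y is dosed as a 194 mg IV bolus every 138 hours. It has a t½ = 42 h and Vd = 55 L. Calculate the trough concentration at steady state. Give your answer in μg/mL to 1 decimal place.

0.4 μg/mL

Over one 138-h interval, 138/42 ≈ 3.2857 half-lives elapse, leaving f ≈ 0.1025 of each dose.
Each bolus raises the concentration by D/Vd = 194/55 ≈ 3.527 μg/mL.
Steady-state trough Cmin,ss = C₀·f/(1−f) ≈ 3.527 × 0.1025/0.8975 ≈ 0.403 μg/mL.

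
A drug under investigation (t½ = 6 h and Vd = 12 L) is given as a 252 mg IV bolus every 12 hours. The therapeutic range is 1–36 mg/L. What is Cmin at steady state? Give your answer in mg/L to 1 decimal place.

7.0 mg/L

The dosing interval is 2 half-lives, so f = 2^(−2) = 0.25.
Accumulation ratio R = 1/(1 − f) = 1/0.75 = 4/3.
Single-dose peak C₀ = D/Vd = 252/12 = 21 mg/L.
Steady-state peak Cmax,ss = C₀·R = 21 × 4/3 ≈ 28.000 mg/L.
Steady-state trough Cmin,ss = Cmax,ss·f ≈ 28.000 × 0.25 ≈ 7.000 mg/L.
Trough 7.0 mg/L vs MEC 1 mg/L: adequate.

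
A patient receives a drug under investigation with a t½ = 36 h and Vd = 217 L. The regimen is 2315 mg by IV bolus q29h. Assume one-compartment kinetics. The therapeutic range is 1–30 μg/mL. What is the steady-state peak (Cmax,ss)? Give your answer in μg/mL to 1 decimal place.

24.9 μg/mL

k = ln2/t½ = ln2/36 ≈ 0.019254 h⁻¹; fraction remaining f = e^(−kτ) = e^(−0.019254×29) ≈ 0.5721.
Accumulation ratio R = 1/(1 − f) ≈ 1/0.4279 ≈ 2.3370.
Single-dose peak C₀ = D/Vd = 2315/217 ≈ 10.668 μg/mL.
Steady-state peak Cmax,ss = C₀·R ≈ 10.668 × 2.3370 ≈ 24.931 μg/mL.
Peak 24.9 μg/mL vs MTC 30 μg/mL: below toxic threshold.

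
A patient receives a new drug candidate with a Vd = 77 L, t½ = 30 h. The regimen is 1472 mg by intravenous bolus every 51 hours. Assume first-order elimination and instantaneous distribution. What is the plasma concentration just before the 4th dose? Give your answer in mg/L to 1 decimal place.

8.3 mg/L

f = (1/2)^(τ/t½) = (1/2)^(51/30) ≈ 0.3078.
C₀ = D/Vd = 1472/77 ≈ 19.117 mg/L.
Before the 4th dose, 3 doses have been given. Superposition: Cmin = C₀·(f + f² + … + f^3).
≈ 19.117 × (0.3078 + 0.0947 + 0.0292) ≈ 19.117 × 0.4317 ≈ 8.253 mg/L.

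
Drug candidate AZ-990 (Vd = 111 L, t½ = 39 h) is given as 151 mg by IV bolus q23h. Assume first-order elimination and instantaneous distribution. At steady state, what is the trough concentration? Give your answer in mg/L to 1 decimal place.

τ/t½ = 23/39 ≈ 0.58974, so fraction remaining f = (1/2)^(23/39) ≈ 0.6645.
Accumulation ratio R = 1/(1 − f) ≈ 1/0.3355 ≈ 2.9806.
Single-dose peak C₀ = D/Vd = 151/111 ≈ 1.360 mg/L.
Cmax,ss = C₀/(1 − f) ≈ 1.360/0.3355 ≈ 4.054 mg/L.
One interval later, Cmin,ss = Cmax,ss·e^(−kτ) ≈ 4.054 × 0.6645 ≈ 2.694 mg/L.

2.7 mg/L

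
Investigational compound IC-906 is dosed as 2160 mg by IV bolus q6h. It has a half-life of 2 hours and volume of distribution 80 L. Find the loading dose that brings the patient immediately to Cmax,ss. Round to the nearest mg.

2469 mg

f = (1/2)^(6/2) ≈ 0.125000; accumulation ratio R = 1/(1−f) ≈ 1.14286.
Loading dose to hit Cmax,ss on first dose: D_load = D_maint·R ≈ 2160 × 1.14286 ≈ 2468.58 mg.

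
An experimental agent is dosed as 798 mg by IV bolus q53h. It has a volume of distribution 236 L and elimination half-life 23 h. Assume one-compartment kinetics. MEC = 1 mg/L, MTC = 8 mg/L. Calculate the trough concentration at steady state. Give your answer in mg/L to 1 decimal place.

0.9 mg/L

Over one 53-h interval, 53/23 ≈ 2.3043 half-lives elapse, leaving f ≈ 0.2025 of each dose.
Accumulation ratio R = 1/(1 − f) ≈ 1/0.7975 ≈ 1.2539.
Single-dose peak C₀ = D/Vd = 798/236 ≈ 3.381 mg/L.
Cmax,ss = C₀/(1 − f) ≈ 3.381/0.7975 ≈ 4.239 mg/L.
One interval later, Cmin,ss = Cmax,ss·e^(−kτ) ≈ 4.239 × 0.2025 ≈ 0.858 mg/L.
Trough 0.9 mg/L vs MEC 1 mg/L: subtherapeutic.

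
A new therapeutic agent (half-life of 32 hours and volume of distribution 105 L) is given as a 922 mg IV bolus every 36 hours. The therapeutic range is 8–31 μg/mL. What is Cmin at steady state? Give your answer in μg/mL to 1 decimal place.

τ/t½ = 36/32 ≈ 1.125, so fraction remaining f = (1/2)^(36/32) ≈ 0.4585.
Accumulation ratio R = 1/(1 − f) ≈ 1/0.5415 ≈ 1.8467.
Each bolus raises the concentration by D/Vd = 922/105 ≈ 8.781 μg/mL.
Cmax,ss = C₀/(1 − f) ≈ 8.781/0.5415 ≈ 16.216 μg/mL.
Steady-state trough Cmin,ss = Cmax,ss·f ≈ 16.216 × 0.4585 ≈ 7.435 μg/mL.
Trough 7.4 μg/mL vs MEC 8 μg/mL: subtherapeutic.

7.4 μg/mL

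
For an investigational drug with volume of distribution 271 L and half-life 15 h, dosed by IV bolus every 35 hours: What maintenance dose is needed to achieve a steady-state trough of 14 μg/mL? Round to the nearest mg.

τ/t½ = 35/15 ≈ 2.3333, so f = (1/2)^(35/15) ≈ 0.198425.
Cmin,ss = (D/Vd)·f/(1−f), so D = Cmin,ss·Vd·(1−f)/f.
D = 14 × 271 × (1−f)/f ≈ 14 × 271 × 4.03969 ≈ 15326.58 mg.

15327 mg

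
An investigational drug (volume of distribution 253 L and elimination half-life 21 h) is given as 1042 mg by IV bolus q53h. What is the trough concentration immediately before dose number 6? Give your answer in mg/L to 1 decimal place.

0.9 mg/L

f = (1/2)^(τ/t½) = (1/2)^(53/21) ≈ 0.1739.
C₀ = D/Vd = 1042/253 ≈ 4.119 mg/L.
Before the 6th dose, 5 doses have been given. Superposition: Cmin = C₀·(f + f² + … + f^5).
≈ 4.119 × (0.1739 + 0.0302 + 0.0053 + 0.0009 + 0.0002) ≈ 4.119 × 0.2105 ≈ 0.867 mg/L.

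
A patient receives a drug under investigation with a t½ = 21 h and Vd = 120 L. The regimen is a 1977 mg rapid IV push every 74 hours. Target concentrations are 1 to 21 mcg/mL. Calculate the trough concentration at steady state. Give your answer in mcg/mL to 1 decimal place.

Over one 74-h interval, 74/21 ≈ 3.5238 half-lives elapse, leaving f ≈ 0.0869 of each dose.
Accumulation ratio R = 1/(1 − f) ≈ 1/0.9131 ≈ 1.0952.
Single-dose peak C₀ = D/Vd = 1977/120 ≈ 16.475 mcg/mL.
Steady-state peak Cmax,ss = C₀·R ≈ 16.475 × 1.0952 ≈ 18.043 mcg/mL.
One interval later, Cmin,ss = Cmax,ss·e^(−kτ) ≈ 18.043 × 0.0869 ≈ 1.568 mcg/mL.
Trough 1.6 mcg/mL vs MEC 1 mcg/mL: adequate.

1.6 mcg/mL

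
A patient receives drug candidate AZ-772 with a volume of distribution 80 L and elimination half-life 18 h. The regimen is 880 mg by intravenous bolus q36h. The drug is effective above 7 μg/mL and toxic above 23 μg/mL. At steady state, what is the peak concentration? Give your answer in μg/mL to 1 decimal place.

τ = 36 h = 2 half-lives, so f = (1/2)^2 = 0.25.
Accumulation ratio R = 1/(1 − f) = 1/0.75 = 4/3.
Single-dose peak C₀ = D/Vd = 880/80 = 11 μg/mL.
Steady-state peak Cmax,ss = C₀·R = 11 × 4/3 ≈ 14.667 μg/mL.
Peak 14.7 μg/mL vs MTC 23 μg/mL: below toxic threshold.

14.7 μg/mL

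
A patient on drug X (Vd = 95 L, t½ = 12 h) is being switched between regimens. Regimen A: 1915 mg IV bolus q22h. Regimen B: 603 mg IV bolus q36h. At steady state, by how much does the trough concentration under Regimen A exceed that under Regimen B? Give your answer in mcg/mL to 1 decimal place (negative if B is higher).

7.0 mcg/mL

Regimen A: f = (1/2)^(22/12) ≈ 0.2806; Cmin,ss = (1915/95)·f/(1−f) ≈ 7.863 mcg/mL.
Regimen B: f = (1/2)^(36/12) ≈ 0.1250; Cmin,ss = (603/95)·f/(1−f) ≈ 0.907 mcg/mL.
Difference ≈ 7.863 − 0.907 ≈ 6.956 mcg/mL.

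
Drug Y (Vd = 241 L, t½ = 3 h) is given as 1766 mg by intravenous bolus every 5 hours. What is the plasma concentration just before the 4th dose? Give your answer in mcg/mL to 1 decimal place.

f = (1/2)^(τ/t½) = (1/2)^(5/3) ≈ 0.3150.
C₀ = D/Vd = 1766/241 ≈ 7.328 mcg/mL.
Before the 4th dose, 3 doses have been given. Superposition: Cmin = C₀·(f + f² + … + f^3).
≈ 7.328 × (0.3150 + 0.0992 + 0.0313) ≈ 7.328 × 0.4455 ≈ 3.265 mcg/mL.

3.3 mcg/mL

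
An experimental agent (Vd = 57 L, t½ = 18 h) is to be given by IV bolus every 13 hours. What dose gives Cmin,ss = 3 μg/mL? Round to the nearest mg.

111 mg

τ/t½ = 13/18 ≈ 0.72222, so f = (1/2)^(13/18) ≈ 0.606163.
Cmin,ss = (D/Vd)·f/(1−f), so D = Cmin,ss·Vd·(1−f)/f.
D = 3 × 57 × (1−f)/f ≈ 3 × 57 × 0.64972 ≈ 111.10 mg.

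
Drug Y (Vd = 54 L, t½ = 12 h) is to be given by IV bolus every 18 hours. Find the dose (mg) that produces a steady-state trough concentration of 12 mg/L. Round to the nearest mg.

1185 mg

τ/t½ = 18/12 ≈ 1.5, so f = (1/2)^(18/12) ≈ 0.353553.
Cmin,ss = (D/Vd)·f/(1−f), so D = Cmin,ss·Vd·(1−f)/f.
D = 12 × 54 × (1−f)/f ≈ 12 × 54 × 1.82843 ≈ 1184.82 mg.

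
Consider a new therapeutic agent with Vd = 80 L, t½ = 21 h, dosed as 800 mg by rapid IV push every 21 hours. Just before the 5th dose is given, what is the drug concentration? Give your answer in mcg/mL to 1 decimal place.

9.4 mcg/mL

f = (1/2)^(τ/t½) = (1/2)^(21/21) ≈ 0.5000.
C₀ = D/Vd = 800/80 ≈ 10.000 mcg/mL.
Before the 5th dose, 4 doses have been given. Superposition: Cmin = C₀·(f + f² + … + f^4).
≈ 10.000 × (0.5000 + 0.2500 + 0.1250 + 0.0625) ≈ 10.000 × 0.9375 ≈ 9.375 mcg/mL.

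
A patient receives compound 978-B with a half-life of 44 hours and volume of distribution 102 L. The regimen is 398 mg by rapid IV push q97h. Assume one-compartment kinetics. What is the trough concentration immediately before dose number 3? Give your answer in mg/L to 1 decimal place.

1.0 mg/L

f = (1/2)^(τ/t½) = (1/2)^(97/44) ≈ 0.2170.
C₀ = D/Vd = 398/102 ≈ 3.902 mg/L.
Before the 3rd dose, 2 doses have been given. Superposition: Cmin = C₀·(f + f²).
≈ 3.902 × (0.2170 + 0.0471) ≈ 3.902 × 0.2641 ≈ 1.031 mg/L.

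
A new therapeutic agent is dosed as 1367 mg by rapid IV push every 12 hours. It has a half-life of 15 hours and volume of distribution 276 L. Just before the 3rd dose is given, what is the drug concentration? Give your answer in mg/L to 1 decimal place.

f = (1/2)^(τ/t½) = (1/2)^(12/15) ≈ 0.5743.
C₀ = D/Vd = 1367/276 ≈ 4.953 mg/L.
Before the 3rd dose, 2 doses have been given. Superposition: Cmin = C₀·(f + f²).
≈ 4.953 × (0.5743 + 0.3298) ≈ 4.953 × 0.9041 ≈ 4.478 mg/L.

4.5 mg/L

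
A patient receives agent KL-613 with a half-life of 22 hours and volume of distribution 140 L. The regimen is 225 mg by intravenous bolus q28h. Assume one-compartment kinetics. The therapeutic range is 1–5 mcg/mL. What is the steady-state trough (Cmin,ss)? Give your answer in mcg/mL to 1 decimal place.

τ/t½ = 28/22 ≈ 1.2727, so fraction remaining f = (1/2)^(28/22) ≈ 0.4139.
Accumulation ratio R = 1/(1 − f) ≈ 1/0.5861 ≈ 1.7062.
Single-dose peak C₀ = D/Vd = 225/140 ≈ 1.607 mcg/mL.
Cmax,ss = C₀/(1 − f) ≈ 1.607/0.5861 ≈ 2.742 mcg/mL.
One interval later, Cmin,ss = Cmax,ss·e^(−kτ) ≈ 2.742 × 0.4139 ≈ 1.135 mcg/mL.
Trough 1.1 mcg/mL vs MEC 1 mcg/mL: adequate.

1.1 mcg/mL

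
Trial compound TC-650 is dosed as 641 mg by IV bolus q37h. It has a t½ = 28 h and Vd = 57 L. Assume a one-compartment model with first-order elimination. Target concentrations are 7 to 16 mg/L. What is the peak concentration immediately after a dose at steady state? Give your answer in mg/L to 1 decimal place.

Over one 37-h interval, 37/28 ≈ 1.3214 half-lives elapse, leaving f ≈ 0.4001 of each dose.
Accumulation ratio R = 1/(1 − f) ≈ 1/0.5999 ≈ 1.6669.
Single-dose peak C₀ = D/Vd = 641/57 ≈ 11.246 mg/L.
Cmax,ss = C₀/(1 − f) ≈ 11.246/0.5999 ≈ 18.746 mg/L.
Peak 18.7 mg/L vs MTC 16 mg/L: exceeds toxic threshold.

18.7 mg/L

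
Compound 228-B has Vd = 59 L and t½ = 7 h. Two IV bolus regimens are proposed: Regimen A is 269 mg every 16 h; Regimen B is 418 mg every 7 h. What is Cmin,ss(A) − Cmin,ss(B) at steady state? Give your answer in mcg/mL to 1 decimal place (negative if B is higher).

Regimen A: f = (1/2)^(16/7) ≈ 0.2051; Cmin,ss = (269/59)·f/(1−f) ≈ 1.176 mcg/mL.
Regimen B: f = (1/2)^(7/7) ≈ 0.5000; Cmin,ss = (418/59)·f/(1−f) ≈ 7.085 mcg/mL.
Difference ≈ 1.176 − 7.085 ≈ -5.909 mcg/mL.

-5.9 mcg/mL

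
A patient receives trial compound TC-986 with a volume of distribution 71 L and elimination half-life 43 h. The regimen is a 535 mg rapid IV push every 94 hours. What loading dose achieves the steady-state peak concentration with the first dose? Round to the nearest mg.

f = (1/2)^(94/43) ≈ 0.219753; accumulation ratio R = 1/(1−f) ≈ 1.28165.
Loading dose to hit Cmax,ss on first dose: D_load = D_maint·R ≈ 535 × 1.28165 ≈ 685.68 mg.

686 mg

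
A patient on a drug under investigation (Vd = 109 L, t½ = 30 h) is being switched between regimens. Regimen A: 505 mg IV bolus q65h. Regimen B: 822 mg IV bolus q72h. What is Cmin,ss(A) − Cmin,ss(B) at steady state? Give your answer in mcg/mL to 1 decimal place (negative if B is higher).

-0.4 mcg/mL

Regimen A: f = (1/2)^(65/30) ≈ 0.2227; Cmin,ss = (505/109)·f/(1−f) ≈ 1.327 mcg/mL.
Regimen B: f = (1/2)^(72/30) ≈ 0.1895; Cmin,ss = (822/109)·f/(1−f) ≈ 1.763 mcg/mL.
Difference ≈ 1.327 − 1.763 ≈ -0.436 mcg/mL.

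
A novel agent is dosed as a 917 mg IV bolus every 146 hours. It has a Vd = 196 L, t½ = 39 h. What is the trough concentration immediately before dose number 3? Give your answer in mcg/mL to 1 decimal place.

f = (1/2)^(τ/t½) = (1/2)^(146/39) ≈ 0.0747.
C₀ = D/Vd = 917/196 ≈ 4.679 mcg/mL.
Before the 3rd dose, 2 doses have been given. Superposition: Cmin = C₀·(f + f²).
≈ 4.679 × (0.0747 + 0.0056) ≈ 4.679 × 0.0803 ≈ 0.376 mcg/mL.

0.4 mcg/mL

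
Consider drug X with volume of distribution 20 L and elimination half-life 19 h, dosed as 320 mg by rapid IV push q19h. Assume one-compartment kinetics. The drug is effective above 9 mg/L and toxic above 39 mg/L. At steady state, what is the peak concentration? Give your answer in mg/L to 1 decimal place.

32.0 mg/L

The dosing interval is 1 half-life, so f = 2^(−1) = 0.5.
Accumulation ratio R = 1/(1 − f) = 1/0.5 = 2/1.
Single-dose peak C₀ = D/Vd = 320/20 = 16 mg/L.
Steady-state peak Cmax,ss = C₀·R = 16 × 2/1 ≈ 32.000 mg/L.
Peak 32.0 mg/L vs MTC 39 mg/L: below toxic threshold.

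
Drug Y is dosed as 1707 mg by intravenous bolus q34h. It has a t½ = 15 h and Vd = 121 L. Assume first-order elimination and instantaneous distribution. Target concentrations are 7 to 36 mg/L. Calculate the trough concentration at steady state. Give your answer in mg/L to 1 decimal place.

τ/t½ = 34/15 ≈ 2.2667, so fraction remaining f = (1/2)^(34/15) ≈ 0.2078.
Accumulation ratio R = 1/(1 − f) ≈ 1/0.7922 ≈ 1.2623.
Each bolus raises the concentration by D/Vd = 1707/121 ≈ 14.107 mg/L.
Cmax,ss = C₀/(1 − f) ≈ 14.107/0.7922 ≈ 17.807 mg/L.
One interval later, Cmin,ss = Cmax,ss·e^(−kτ) ≈ 17.807 × 0.2078 ≈ 3.700 mg/L.
Trough 3.7 mg/L vs MEC 7 mg/L: subtherapeutic.

3.7 mg/L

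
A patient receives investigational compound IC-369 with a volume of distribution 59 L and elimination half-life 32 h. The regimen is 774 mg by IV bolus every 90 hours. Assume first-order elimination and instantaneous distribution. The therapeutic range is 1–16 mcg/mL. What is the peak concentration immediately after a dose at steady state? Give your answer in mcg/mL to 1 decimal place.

Over one 90-h interval, 90/32 ≈ 2.8125 half-lives elapse, leaving f ≈ 0.1423 of each dose.
At steady state, accumulation factor R = 1/(1 − e^(−kτ)) ≈ 1.1659.
Each bolus raises the concentration by D/Vd = 774/59 ≈ 13.119 mcg/mL.
Steady-state peak Cmax,ss = C₀·R ≈ 13.119 × 1.1659 ≈ 15.295 mcg/mL.
Peak 15.3 mcg/mL vs MTC 16 mcg/mL: below toxic threshold.

15.3 mcg/mL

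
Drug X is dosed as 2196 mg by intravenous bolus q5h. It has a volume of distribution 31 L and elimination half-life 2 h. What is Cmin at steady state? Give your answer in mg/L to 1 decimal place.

k = ln2/t½ = ln2/2 ≈ 0.346574 h⁻¹; fraction remaining f = e^(−kτ) = e^(−0.346574×5) ≈ 0.1768.
Accumulation ratio R = 1/(1 − f) ≈ 1/0.8232 ≈ 1.2148.
Single-dose peak C₀ = D/Vd = 2196/31 ≈ 70.839 mg/L.
Steady-state peak Cmax,ss = C₀·R ≈ 70.839 × 1.2148 ≈ 86.055 mg/L.
One interval later, Cmin,ss = Cmax,ss·e^(−kτ) ≈ 86.055 × 0.1768 ≈ 15.215 mg/L.

15.2 mg/L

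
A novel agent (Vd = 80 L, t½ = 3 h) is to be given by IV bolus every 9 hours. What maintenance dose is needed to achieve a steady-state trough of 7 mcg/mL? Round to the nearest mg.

3920 mg

τ/t½ = 9/3 ≈ 3, so f = (1/2)^(9/3) ≈ 0.125000.
Cmin,ss = (D/Vd)·f/(1−f), so D = Cmin,ss·Vd·(1−f)/f.
D = 7 × 80 × (1−f)/f ≈ 7 × 80 × 7.00000 ≈ 3920.00 mg.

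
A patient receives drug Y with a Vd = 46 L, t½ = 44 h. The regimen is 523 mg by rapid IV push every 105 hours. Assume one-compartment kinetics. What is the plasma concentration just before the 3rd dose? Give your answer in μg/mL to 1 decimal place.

f = (1/2)^(τ/t½) = (1/2)^(105/44) ≈ 0.1913.
C₀ = D/Vd = 523/46 ≈ 11.370 μg/mL.
Before the 3rd dose, 2 doses have been given. Superposition: Cmin = C₀·(f + f²).
≈ 11.370 × (0.1913 + 0.0366) ≈ 11.370 × 0.2279 ≈ 2.591 μg/mL.

2.6 μg/mL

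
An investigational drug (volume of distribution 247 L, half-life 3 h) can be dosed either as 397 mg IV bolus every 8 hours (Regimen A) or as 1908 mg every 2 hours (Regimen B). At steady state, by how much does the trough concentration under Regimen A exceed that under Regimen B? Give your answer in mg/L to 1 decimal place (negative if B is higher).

Regimen A: f = (1/2)^(8/3) ≈ 0.1575; Cmin,ss = (397/247)·f/(1−f) ≈ 0.300 mg/L.
Regimen B: f = (1/2)^(2/3) ≈ 0.6300; Cmin,ss = (1908/247)·f/(1−f) ≈ 13.153 mg/L.
Difference ≈ 0.300 − 13.153 ≈ -12.853 mg/L.

-12.9 mg/L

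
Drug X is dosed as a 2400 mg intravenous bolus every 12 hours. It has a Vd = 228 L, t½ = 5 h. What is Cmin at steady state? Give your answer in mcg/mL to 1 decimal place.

2.5 mcg/mL

k = ln2/t½ = ln2/5 ≈ 0.138629 h⁻¹; fraction remaining f = e^(−kτ) = e^(−0.138629×12) ≈ 0.1895.
Single-dose peak C₀ = D/Vd = 2400/228 ≈ 10.526 mcg/mL.
Steady-state trough Cmin,ss = C₀·f/(1−f) ≈ 10.526 × 0.1895/0.8105 ≈ 2.461 mcg/mL.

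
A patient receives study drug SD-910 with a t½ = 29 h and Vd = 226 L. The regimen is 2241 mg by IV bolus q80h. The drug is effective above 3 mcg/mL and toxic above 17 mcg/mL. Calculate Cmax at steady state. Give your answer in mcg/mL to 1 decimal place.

Over one 80-h interval, 80/29 ≈ 2.7586 half-lives elapse, leaving f ≈ 0.1478 of each dose.
At steady state, accumulation factor R = 1/(1 − e^(−kτ)) ≈ 1.1734.
Each bolus raises the concentration by D/Vd = 2241/226 ≈ 9.916 mcg/mL.
Steady-state peak Cmax,ss = C₀·R ≈ 9.916 × 1.1734 ≈ 11.635 mcg/mL.
Peak 11.6 mcg/mL vs MTC 17 mcg/mL: below toxic threshold.

11.6 mcg/mL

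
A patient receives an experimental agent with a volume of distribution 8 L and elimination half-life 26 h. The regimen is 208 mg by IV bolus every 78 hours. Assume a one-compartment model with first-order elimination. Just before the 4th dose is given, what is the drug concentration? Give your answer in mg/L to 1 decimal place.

f = (1/2)^(τ/t½) = (1/2)^(78/26) ≈ 0.1250.
C₀ = D/Vd = 208/8 ≈ 26.000 mg/L.
Before the 4th dose, 3 doses have been given. Superposition: Cmin = C₀·(f + f² + … + f^3).
≈ 26.000 × (0.1250 + 0.0156 + 0.0020) ≈ 26.000 × 0.1426 ≈ 3.708 mg/L.

3.7 mg/L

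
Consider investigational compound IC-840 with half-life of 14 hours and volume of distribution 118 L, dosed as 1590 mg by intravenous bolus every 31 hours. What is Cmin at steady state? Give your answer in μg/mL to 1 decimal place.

Over one 31-h interval, 31/14 ≈ 2.2143 half-lives elapse, leaving f ≈ 0.2155 of each dose.
Each bolus raises the concentration by D/Vd = 1590/118 ≈ 13.475 μg/mL.
Steady-state trough Cmin,ss = C₀·f/(1−f) ≈ 13.475 × 0.2155/0.7845 ≈ 3.702 μg/mL.

3.7 μg/mL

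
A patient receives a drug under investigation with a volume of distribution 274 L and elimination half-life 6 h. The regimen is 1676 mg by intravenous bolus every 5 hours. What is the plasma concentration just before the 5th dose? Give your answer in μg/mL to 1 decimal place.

7.0 μg/mL

f = (1/2)^(τ/t½) = (1/2)^(5/6) ≈ 0.5612.
C₀ = D/Vd = 1676/274 ≈ 6.117 μg/mL.
Before the 5th dose, 4 doses have been given. Superposition: Cmin = C₀·(f + f² + … + f^4).
≈ 6.117 × (0.5612 + 0.3149 + 0.1767 + 0.0992) ≈ 6.117 × 1.1520 ≈ 7.047 μg/mL.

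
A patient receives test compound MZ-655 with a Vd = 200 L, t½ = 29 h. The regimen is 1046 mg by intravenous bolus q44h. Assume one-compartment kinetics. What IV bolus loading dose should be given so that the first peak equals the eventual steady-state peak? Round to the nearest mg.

1608 mg

f = (1/2)^(44/29) ≈ 0.349353; accumulation ratio R = 1/(1−f) ≈ 1.53693.
Loading dose to hit Cmax,ss on first dose: D_load = D_maint·R ≈ 1046 × 1.53693 ≈ 1607.63 mg.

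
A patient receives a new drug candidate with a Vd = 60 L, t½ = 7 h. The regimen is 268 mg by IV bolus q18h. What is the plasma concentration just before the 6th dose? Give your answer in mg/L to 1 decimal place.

0.9 mg/L

f = (1/2)^(τ/t½) = (1/2)^(18/7) ≈ 0.1682.
C₀ = D/Vd = 268/60 ≈ 4.467 mg/L.
Before the 6th dose, 5 doses have been given. Superposition: Cmin = C₀·(f + f² + … + f^5).
≈ 4.467 × (0.1682 + 0.0283 + 0.0048 + 0.0008 + 0.0001) ≈ 4.467 × 0.2022 ≈ 0.903 mg/L.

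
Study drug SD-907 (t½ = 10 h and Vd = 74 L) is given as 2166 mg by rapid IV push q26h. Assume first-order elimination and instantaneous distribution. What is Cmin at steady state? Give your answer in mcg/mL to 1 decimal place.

k = ln2/t½ = ln2/10 ≈ 0.069315 h⁻¹; fraction remaining f = e^(−kτ) = e^(−0.069315×26) ≈ 0.1649.
Accumulation ratio R = 1/(1 − f) ≈ 1/0.8351 ≈ 1.1975.
Single-dose peak C₀ = D/Vd = 2166/74 ≈ 29.270 mcg/mL.
Steady-state peak Cmax,ss = C₀·R ≈ 29.270 × 1.1975 ≈ 35.051 mcg/mL.
One interval later, Cmin,ss = Cmax,ss·e^(−kτ) ≈ 35.051 × 0.1649 ≈ 5.780 mcg/mL.

5.8 mcg/mL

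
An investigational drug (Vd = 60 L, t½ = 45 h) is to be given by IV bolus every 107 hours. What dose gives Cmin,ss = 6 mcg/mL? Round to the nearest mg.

τ/t½ = 107/45 ≈ 2.3778, so f = (1/2)^(107/45) ≈ 0.192406.
Cmin,ss = (D/Vd)·f/(1−f), so D = Cmin,ss·Vd·(1−f)/f.
D = 6 × 60 × (1−f)/f ≈ 6 × 60 × 4.19734 ≈ 1511.04 mg.

1511 mg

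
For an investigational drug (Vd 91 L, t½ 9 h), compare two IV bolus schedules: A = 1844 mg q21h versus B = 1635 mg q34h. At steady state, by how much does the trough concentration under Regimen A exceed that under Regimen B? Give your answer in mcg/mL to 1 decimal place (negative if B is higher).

Regimen A: f = (1/2)^(21/9) ≈ 0.1984; Cmin,ss = (1844/91)·f/(1−f) ≈ 5.015 mcg/mL.
Regimen B: f = (1/2)^(34/9) ≈ 0.0729; Cmin,ss = (1635/91)·f/(1−f) ≈ 1.413 mcg/mL.
Difference ≈ 5.015 − 1.413 ≈ 3.602 mcg/mL.

3.6 mcg/mL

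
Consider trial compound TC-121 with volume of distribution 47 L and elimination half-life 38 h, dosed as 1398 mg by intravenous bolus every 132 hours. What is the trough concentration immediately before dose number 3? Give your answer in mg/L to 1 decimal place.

f = (1/2)^(τ/t½) = (1/2)^(132/38) ≈ 0.0900.
C₀ = D/Vd = 1398/47 ≈ 29.745 mg/L.
Before the 3rd dose, 2 doses have been given. Superposition: Cmin = C₀·(f + f²).
≈ 29.745 × (0.0900 + 0.0081) ≈ 29.745 × 0.0981 ≈ 2.918 mg/L.

2.9 mg/L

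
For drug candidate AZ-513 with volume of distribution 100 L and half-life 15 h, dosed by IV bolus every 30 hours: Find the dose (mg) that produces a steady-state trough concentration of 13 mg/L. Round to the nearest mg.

3900 mg

τ/t½ = 30/15 ≈ 2, so f = (1/2)^(30/15) ≈ 0.250000.
Cmin,ss = (D/Vd)·f/(1−f), so D = Cmin,ss·Vd·(1−f)/f.
D = 13 × 100 × (1−f)/f ≈ 13 × 100 × 3.00000 ≈ 3900.00 mg.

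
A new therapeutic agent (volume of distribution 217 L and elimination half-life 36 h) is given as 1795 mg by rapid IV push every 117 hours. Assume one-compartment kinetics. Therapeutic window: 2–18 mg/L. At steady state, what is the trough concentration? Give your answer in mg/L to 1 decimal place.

Over one 117-h interval, 117/36 ≈ 3.25 half-lives elapse, leaving f ≈ 0.1051 of each dose.
Accumulation ratio R = 1/(1 − f) ≈ 1/0.8949 ≈ 1.1174.
Each bolus raises the concentration by D/Vd = 1795/217 ≈ 8.272 mg/L.
Cmax,ss = C₀/(1 − f) ≈ 8.272/0.8949 ≈ 9.243 mg/L.
One interval later, Cmin,ss = Cmax,ss·e^(−kτ) ≈ 9.243 × 0.1051 ≈ 0.971 mg/L.
Trough 1.0 mg/L vs MEC 2 mg/L: subtherapeutic.

1.0 mg/L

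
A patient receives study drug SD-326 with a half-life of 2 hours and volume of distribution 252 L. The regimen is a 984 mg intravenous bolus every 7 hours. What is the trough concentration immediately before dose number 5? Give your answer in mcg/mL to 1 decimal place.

0.4 mcg/mL

f = (1/2)^(τ/t½) = (1/2)^(7/2) ≈ 0.0884.
C₀ = D/Vd = 984/252 ≈ 3.905 mcg/mL.
Before the 5th dose, 4 doses have been given. Superposition: Cmin = C₀·(f + f² + … + f^4).
≈ 3.905 × (0.0884 + 0.0078 + 0.0007 + 0.0001) ≈ 3.905 × 0.0970 ≈ 0.379 mcg/mL.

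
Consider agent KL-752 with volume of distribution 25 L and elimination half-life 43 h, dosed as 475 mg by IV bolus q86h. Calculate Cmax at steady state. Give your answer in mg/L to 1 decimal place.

τ = 86 h = 2 half-lives, so f = (1/2)^2 = 0.25.
At steady state, R = 1/(1 − 0.25) = 4/3.
Single-dose peak C₀ = D/Vd = 475/25 = 19 mg/L.
Steady-state peak Cmax,ss = C₀·R = 19 × 4/3 ≈ 25.333 mg/L.

25.3 mg/L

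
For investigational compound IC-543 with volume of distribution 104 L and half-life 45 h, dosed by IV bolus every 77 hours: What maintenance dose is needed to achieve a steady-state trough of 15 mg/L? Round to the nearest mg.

τ/t½ = 77/45 ≈ 1.7111, so f = (1/2)^(77/45) ≈ 0.305425.
Cmin,ss = (D/Vd)·f/(1−f), so D = Cmin,ss·Vd·(1−f)/f.
D = 15 × 104 × (1−f)/f ≈ 15 × 104 × 2.27413 ≈ 3547.64 mg.

3548 mg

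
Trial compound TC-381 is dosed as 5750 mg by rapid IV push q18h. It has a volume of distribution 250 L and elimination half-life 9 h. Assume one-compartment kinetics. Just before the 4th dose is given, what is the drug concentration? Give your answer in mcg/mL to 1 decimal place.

7.5 mcg/mL

f = (1/2)^(τ/t½) = (1/2)^(18/9) ≈ 0.2500.
C₀ = D/Vd = 5750/250 ≈ 23.000 mcg/mL.
Before the 4th dose, 3 doses have been given. Superposition: Cmin = C₀·(f + f² + … + f^3).
≈ 23.000 × (0.2500 + 0.0625 + 0.0156) ≈ 23.000 × 0.3281 ≈ 7.546 mcg/mL.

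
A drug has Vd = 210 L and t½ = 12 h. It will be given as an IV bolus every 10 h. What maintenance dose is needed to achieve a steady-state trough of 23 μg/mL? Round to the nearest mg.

τ/t½ = 10/12 ≈ 0.83333, so f = (1/2)^(10/12) ≈ 0.561231.
Cmin,ss = (D/Vd)·f/(1−f), so D = Cmin,ss·Vd·(1−f)/f.
D = 23 × 210 × (1−f)/f ≈ 23 × 210 × 0.78180 ≈ 3776.09 mg.

3776 mg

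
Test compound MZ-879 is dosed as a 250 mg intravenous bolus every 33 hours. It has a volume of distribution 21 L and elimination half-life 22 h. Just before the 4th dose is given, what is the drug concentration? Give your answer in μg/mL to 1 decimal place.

6.2 μg/mL

f = (1/2)^(τ/t½) = (1/2)^(33/22) ≈ 0.3536.
C₀ = D/Vd = 250/21 ≈ 11.905 μg/mL.
Before the 4th dose, 3 doses have been given. Superposition: Cmin = C₀·(f + f² + … + f^3).
≈ 11.905 × (0.3536 + 0.1250 + 0.0442) ≈ 11.905 × 0.5228 ≈ 6.224 μg/mL.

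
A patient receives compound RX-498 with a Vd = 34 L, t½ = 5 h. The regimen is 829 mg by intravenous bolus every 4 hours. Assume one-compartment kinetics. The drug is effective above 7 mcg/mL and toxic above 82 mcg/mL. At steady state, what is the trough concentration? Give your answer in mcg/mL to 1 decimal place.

τ/t½ = 4/5 ≈ 0.8, so fraction remaining f = (1/2)^(4/5) ≈ 0.5743.
Accumulation ratio R = 1/(1 − f) ≈ 1/0.4257 ≈ 2.3491.
Single-dose peak C₀ = D/Vd = 829/34 ≈ 24.382 mcg/mL.
Cmax,ss = C₀/(1 − f) ≈ 24.382/0.4257 ≈ 57.275 mcg/mL.
One interval later, Cmin,ss = Cmax,ss·e^(−kτ) ≈ 57.275 × 0.5743 ≈ 32.893 mcg/mL.
Trough 32.9 mcg/mL vs MEC 7 mcg/mL: adequate.

32.9 mcg/mL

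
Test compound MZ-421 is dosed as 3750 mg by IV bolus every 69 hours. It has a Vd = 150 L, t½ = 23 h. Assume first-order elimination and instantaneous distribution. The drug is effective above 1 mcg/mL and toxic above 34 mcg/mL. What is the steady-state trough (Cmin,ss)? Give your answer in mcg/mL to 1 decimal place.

3.6 mcg/mL

τ = 69 h = 3 half-lives, so f = (1/2)^3 = 0.125.
At steady state, R = 1/(1 − 0.125) = 8/7.
Single-dose peak C₀ = D/Vd = 3750/150 = 25 mcg/mL.
Steady-state peak Cmax,ss = C₀·R = 25 × 8/7 ≈ 28.571 mcg/mL.
Steady-state trough Cmin,ss = Cmax,ss·f ≈ 28.571 × 0.125 ≈ 3.571 mcg/mL.
Trough 3.6 mcg/mL vs MEC 1 mcg/mL: adequate.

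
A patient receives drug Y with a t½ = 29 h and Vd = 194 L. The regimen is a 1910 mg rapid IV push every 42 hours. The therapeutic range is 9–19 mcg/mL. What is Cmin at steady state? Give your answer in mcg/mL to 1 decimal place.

5.7 mcg/mL

Over one 42-h interval, 42/29 ≈ 1.4483 half-lives elapse, leaving f ≈ 0.3665 of each dose.
At steady state, accumulation factor R = 1/(1 − e^(−kτ)) ≈ 1.5785.
Each bolus raises the concentration by D/Vd = 1910/194 ≈ 9.845 mcg/mL.
Steady-state peak Cmax,ss = C₀·R ≈ 9.845 × 1.5785 ≈ 15.540 mcg/mL.
Steady-state trough Cmin,ss = Cmax,ss·f ≈ 15.540 × 0.3665 ≈ 5.695 mcg/mL.
Trough 5.7 mcg/mL vs MEC 9 mcg/mL: subtherapeutic.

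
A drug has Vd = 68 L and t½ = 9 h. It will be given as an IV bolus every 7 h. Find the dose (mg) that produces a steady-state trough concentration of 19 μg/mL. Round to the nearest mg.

923 mg

τ/t½ = 7/9 ≈ 0.77778, so f = (1/2)^(7/9) ≈ 0.583265.
Cmin,ss = (D/Vd)·f/(1−f), so D = Cmin,ss·Vd·(1−f)/f.
D = 19 × 68 × (1−f)/f ≈ 19 × 68 × 0.71449 ≈ 923.12 mg.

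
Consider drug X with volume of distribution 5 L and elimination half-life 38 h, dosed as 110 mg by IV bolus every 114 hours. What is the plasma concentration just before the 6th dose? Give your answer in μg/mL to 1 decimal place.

f = (1/2)^(τ/t½) = (1/2)^(114/38) ≈ 0.1250.
C₀ = D/Vd = 110/5 ≈ 22.000 μg/mL.
Before the 6th dose, 5 doses have been given. Superposition: Cmin = C₀·(f + f² + … + f^5).
≈ 22.000 × (0.1250 + 0.0156 + 0.0020 + 0.0002 + 0.0000) ≈ 22.000 × 0.1428 ≈ 3.142 μg/mL.

3.1 μg/mL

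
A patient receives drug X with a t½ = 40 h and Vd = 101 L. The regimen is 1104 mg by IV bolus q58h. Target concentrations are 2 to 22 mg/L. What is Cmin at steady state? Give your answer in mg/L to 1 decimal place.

k = ln2/t½ = ln2/40 ≈ 0.017329 h⁻¹; fraction remaining f = e^(−kτ) = e^(−0.017329×58) ≈ 0.3660.
Single-dose peak C₀ = D/Vd = 1104/101 ≈ 10.931 mg/L.
Steady-state trough Cmin,ss = C₀·f/(1−f) ≈ 10.931 × 0.3660/0.6340 ≈ 6.310 mg/L.
Trough 6.3 mg/L vs MEC 2 mg/L: adequate.

6.3 mg/L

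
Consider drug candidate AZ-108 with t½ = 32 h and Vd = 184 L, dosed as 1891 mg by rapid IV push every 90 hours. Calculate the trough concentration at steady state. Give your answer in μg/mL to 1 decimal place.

1.7 μg/mL

k = ln2/t½ = ln2/32 ≈ 0.021661 h⁻¹; fraction remaining f = e^(−kτ) = e^(−0.021661×90) ≈ 0.1423.
Accumulation ratio R = 1/(1 − f) ≈ 1/0.8577 ≈ 1.1659.
Single-dose peak C₀ = D/Vd = 1891/184 ≈ 10.277 μg/mL.
Cmax,ss = C₀/(1 − f) ≈ 10.277/0.8577 ≈ 11.982 μg/mL.
Steady-state trough Cmin,ss = Cmax,ss·f ≈ 11.982 × 0.1423 ≈ 1.705 μg/mL.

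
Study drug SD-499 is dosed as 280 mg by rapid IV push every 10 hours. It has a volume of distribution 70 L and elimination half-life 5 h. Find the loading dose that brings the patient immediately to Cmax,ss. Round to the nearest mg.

f = (1/2)^(10/5) ≈ 0.250000; accumulation ratio R = 1/(1−f) ≈ 1.33333.
Loading dose to hit Cmax,ss on first dose: D_load = D_maint·R ≈ 280 × 1.33333 ≈ 373.33 mg.

373 mg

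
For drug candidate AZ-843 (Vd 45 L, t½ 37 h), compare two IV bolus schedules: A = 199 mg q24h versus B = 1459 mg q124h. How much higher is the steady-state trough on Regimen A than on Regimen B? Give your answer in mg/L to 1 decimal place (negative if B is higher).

Regimen A: f = (1/2)^(24/37) ≈ 0.6379; Cmin,ss = (199/45)·f/(1−f) ≈ 7.790 mg/L.
Regimen B: f = (1/2)^(124/37) ≈ 0.0980; Cmin,ss = (1459/45)·f/(1−f) ≈ 3.523 mg/L.
Difference ≈ 7.790 − 3.523 ≈ 4.267 mg/L.

4.3 mg/L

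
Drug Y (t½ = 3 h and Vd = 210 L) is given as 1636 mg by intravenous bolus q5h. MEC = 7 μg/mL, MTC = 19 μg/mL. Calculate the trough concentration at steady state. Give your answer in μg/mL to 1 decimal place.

3.6 μg/mL

Over one 5-h interval, 5/3 ≈ 1.6667 half-lives elapse, leaving f ≈ 0.3150 of each dose.
Accumulation ratio R = 1/(1 − f) ≈ 1/0.6850 ≈ 1.4599.
Each bolus raises the concentration by D/Vd = 1636/210 ≈ 7.790 μg/mL.
Steady-state peak Cmax,ss = C₀·R ≈ 7.790 × 1.4599 ≈ 11.373 μg/mL.
One interval later, Cmin,ss = Cmax,ss·e^(−kτ) ≈ 11.373 × 0.3150 ≈ 3.582 μg/mL.
Trough 3.6 μg/mL vs MEC 7 μg/mL: subtherapeutic.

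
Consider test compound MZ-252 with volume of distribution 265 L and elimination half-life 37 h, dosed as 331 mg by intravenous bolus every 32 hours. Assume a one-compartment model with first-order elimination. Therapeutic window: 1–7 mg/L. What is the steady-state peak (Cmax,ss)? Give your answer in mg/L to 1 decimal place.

k = ln2/t½ = ln2/37 ≈ 0.018734 h⁻¹; fraction remaining f = e^(−kτ) = e^(−0.018734×32) ≈ 0.5491.
At steady state, accumulation factor R = 1/(1 − e^(−kτ)) ≈ 2.2178.
Each bolus raises the concentration by D/Vd = 331/265 ≈ 1.249 mg/L.
Steady-state peak Cmax,ss = C₀·R ≈ 1.249 × 2.2178 ≈ 2.770 mg/L.
Peak 2.8 mg/L vs MTC 7 mg/L: below toxic threshold.

2.8 mg/L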